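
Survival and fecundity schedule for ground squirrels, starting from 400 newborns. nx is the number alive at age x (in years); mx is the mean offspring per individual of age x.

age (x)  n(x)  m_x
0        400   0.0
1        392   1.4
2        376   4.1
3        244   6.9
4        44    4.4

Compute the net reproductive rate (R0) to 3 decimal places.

9.919

lx = nx/n0 = nx/400: 1, 0.98, 0.94, 0.61, 0.11
lx·mx by age: 0, 1.372, 3.854, 4.209, 0.484
R0 = Σ lx·mx = 9.919 → 9.919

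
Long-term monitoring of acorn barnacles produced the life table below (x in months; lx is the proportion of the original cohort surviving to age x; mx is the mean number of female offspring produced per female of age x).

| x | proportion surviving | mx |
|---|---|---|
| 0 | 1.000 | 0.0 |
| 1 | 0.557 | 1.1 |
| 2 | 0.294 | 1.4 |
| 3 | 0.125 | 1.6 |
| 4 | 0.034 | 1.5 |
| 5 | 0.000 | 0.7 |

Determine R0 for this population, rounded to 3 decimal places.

lx·mx by age: 0, 0.6127, 0.4116, 0.2, 0.051, 0
R0 = Σ lx·mx = 1.2753 → 1.275

1.275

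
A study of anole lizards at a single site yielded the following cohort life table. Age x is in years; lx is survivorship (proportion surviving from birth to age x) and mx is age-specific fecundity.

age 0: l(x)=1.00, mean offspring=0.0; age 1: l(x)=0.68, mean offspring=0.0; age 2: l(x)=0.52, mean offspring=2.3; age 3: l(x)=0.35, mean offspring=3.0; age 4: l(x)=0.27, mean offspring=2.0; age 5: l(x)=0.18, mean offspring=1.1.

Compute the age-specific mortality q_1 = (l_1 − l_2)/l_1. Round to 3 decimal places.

q_1 = (l_1 − l_2) / l_1 = (0.68 − 0.52) / 0.68
     = 0.16 / 0.68 = 0.235294… → 0.235

0.235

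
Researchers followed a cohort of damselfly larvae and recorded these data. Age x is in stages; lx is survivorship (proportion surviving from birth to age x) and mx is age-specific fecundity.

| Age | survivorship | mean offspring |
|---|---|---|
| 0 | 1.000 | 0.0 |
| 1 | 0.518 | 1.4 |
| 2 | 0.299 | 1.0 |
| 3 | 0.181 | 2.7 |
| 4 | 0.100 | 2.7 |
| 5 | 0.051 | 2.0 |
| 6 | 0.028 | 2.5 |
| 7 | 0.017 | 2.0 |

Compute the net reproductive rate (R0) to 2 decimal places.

1.99

lx·mx by age: 0, 0.7252, 0.299, 0.4887, 0.27, 0.102, 0.07, 0.034
R0 = Σ lx·mx = 1.9889 → 1.99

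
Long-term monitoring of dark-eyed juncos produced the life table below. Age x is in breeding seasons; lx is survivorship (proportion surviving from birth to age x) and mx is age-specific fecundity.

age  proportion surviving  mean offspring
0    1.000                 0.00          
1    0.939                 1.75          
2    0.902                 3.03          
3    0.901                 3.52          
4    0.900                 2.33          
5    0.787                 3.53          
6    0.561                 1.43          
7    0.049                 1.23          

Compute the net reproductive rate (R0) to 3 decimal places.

lx·mx by age: 0, 1.64325, 2.73306, 3.17152, 2.097, 2.77811, 0.80223, 0.06027
R0 = Σ lx·mx = 13.28544 → 13.285

13.285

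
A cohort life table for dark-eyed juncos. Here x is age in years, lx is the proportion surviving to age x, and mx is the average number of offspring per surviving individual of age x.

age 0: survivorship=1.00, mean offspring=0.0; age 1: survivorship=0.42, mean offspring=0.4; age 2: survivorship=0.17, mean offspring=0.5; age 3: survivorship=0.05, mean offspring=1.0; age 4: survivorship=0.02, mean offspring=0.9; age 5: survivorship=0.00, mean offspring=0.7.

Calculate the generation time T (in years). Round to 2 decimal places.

lx·mx: 0, 0.168, 0.085, 0.05, 0.018, 0 → R0 = 0.321
x·lx·mx: 0, 0.168, 0.17, 0.15, 0.072, 0 → Σ = 0.56
T = 0.56 / 0.321 = 1.744548… → 1.74

1.74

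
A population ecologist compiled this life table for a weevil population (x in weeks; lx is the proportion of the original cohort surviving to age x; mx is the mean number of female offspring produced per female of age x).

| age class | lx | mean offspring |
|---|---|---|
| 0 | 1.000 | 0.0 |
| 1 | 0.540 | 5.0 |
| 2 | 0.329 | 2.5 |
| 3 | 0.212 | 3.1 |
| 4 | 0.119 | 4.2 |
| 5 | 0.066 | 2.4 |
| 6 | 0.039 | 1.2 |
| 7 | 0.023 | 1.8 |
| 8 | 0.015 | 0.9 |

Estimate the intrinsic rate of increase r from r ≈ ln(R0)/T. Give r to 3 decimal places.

0.806

R0 = Σ lx·mx = 0 + 2.7 + 0.8225 + 0.6572 + 0.4998 + 0.1584 + 0.0468 + 0.0414 + 0.0135 = 4.9396
Σ x·lx·mx = 9.7864; T = 9.7864/4.9396 = 1.98121…
r ≈ ln(R0)/T = ln(4.9396)/1.98121… = 0.80622… → 0.806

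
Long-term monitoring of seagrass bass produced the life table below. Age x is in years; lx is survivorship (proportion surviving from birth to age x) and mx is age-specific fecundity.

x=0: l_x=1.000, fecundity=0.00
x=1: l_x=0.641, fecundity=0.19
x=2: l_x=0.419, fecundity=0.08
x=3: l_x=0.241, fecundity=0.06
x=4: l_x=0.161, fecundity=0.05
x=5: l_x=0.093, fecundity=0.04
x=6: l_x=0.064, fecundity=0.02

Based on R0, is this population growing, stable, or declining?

declining

R0 = Σ lx·mx = 0 + 0.12179 + 0.03352 + 0.01446 + 0.00805 + 0.00372 + 0.00128 = 0.18282
R0 < 1, so the population is declining.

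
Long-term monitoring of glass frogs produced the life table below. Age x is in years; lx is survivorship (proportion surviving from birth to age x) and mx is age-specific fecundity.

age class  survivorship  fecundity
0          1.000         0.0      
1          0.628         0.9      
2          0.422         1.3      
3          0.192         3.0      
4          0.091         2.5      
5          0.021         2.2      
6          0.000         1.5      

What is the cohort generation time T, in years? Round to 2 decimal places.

lx·mx: 0, 0.5652, 0.5486, 0.576, 0.2275, 0.0462, 0 → R0 = 1.9635
x·lx·mx: 0, 0.5652, 1.0972, 1.728, 0.91, 0.231, 0 → Σ = 4.5314
T = 4.5314 / 1.9635 = 2.307818… → 2.31

2.31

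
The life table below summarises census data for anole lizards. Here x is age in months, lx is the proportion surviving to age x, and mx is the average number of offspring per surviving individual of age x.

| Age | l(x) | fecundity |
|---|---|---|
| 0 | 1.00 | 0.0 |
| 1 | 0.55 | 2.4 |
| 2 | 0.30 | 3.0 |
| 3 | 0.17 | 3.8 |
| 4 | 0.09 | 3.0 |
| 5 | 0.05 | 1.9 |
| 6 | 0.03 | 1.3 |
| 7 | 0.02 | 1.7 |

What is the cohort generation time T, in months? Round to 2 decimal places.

lx·mx: 0, 1.32, 0.9, 0.646, 0.27, 0.095, 0.039, 0.034 → R0 = 3.304
x·lx·mx: 0, 1.32, 1.8, 1.938, 1.08, 0.475, 0.234, 0.238 → Σ = 7.085
T = 7.085 / 3.304 = 2.14437… → 2.14

2.14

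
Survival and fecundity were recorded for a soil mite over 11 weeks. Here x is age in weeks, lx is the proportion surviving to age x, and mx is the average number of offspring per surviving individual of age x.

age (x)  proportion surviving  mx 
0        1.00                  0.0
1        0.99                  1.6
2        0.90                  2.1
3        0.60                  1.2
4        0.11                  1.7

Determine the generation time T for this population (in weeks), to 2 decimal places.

lx·mx: 0, 1.584, 1.89, 0.72, 0.187 → R0 = 4.381
x·lx·mx: 0, 1.584, 3.78, 2.16, 0.748 → Σ = 8.272
T = 8.272 / 4.381 = 1.888153… → 1.89

1.89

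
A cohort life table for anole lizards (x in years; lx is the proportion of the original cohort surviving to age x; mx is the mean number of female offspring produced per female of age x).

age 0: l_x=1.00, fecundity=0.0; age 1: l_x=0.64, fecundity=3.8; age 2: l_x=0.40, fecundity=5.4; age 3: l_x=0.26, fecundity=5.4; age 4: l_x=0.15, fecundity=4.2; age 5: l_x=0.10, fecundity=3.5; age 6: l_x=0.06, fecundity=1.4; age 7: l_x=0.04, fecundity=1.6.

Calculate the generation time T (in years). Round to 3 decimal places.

lx·mx: 0, 2.432, 2.16, 1.404, 0.63, 0.35, 0.084, 0.064 → R0 = 7.124
x·lx·mx: 0, 2.432, 4.32, 4.212, 2.52, 1.75, 0.504, 0.448 → Σ = 16.186
T = 16.186 / 7.124 = 2.272038… → 2.272

2.272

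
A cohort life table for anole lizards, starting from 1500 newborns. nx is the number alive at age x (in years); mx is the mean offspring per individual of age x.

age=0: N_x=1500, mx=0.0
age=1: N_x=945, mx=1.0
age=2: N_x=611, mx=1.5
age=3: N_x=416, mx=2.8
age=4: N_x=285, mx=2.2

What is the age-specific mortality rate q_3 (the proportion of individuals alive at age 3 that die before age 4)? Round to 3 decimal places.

lx = nx/n0 = nx/1500: 1, 0.63, 0.40733…, 0.27733…, 0.19
q_3 = (l_3 − l_4) / l_3 = (0.277333… − 0.19) / 0.277333…
     = 0.087333… / 0.277333… = 0.314904… → 0.315

0.315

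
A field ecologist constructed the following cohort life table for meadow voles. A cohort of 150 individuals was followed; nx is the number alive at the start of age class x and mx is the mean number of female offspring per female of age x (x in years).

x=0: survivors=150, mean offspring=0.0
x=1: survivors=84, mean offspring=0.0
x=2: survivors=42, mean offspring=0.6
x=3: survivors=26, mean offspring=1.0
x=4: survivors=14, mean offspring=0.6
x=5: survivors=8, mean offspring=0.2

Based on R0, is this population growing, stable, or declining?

declining

lx = nx/n0 = nx/150: 1, 0.56, 0.28, 0.17333…, 0.09333…, 0.05333…
R0 = Σ lx·mx = 0 + 0 + 0.168 + 0.173333… + 0.056… + 0.010667… = 0.408…
R0 < 1, so the population is declining.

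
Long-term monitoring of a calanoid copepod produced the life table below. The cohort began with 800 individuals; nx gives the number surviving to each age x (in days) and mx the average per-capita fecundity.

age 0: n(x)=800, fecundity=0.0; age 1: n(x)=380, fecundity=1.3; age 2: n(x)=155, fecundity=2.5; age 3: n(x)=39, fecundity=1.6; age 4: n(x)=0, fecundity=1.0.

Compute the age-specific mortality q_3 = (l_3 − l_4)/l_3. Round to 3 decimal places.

lx = nx/n0 = nx/800: 1, 0.475, 0.19375, 0.04875, 0
q_3 = (l_3 − l_4) / l_3 = (0.04875 − 0) / 0.04875
     = 0.04875 / 0.04875 = 1 → 1.000

1.000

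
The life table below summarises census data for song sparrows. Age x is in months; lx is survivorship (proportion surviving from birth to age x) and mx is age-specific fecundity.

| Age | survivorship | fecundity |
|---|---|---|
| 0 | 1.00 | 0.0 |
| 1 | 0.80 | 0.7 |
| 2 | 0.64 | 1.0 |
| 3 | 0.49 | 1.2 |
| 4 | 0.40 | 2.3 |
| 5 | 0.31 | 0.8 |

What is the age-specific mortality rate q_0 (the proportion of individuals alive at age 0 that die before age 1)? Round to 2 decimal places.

q_0 = (l_0 − l_1) / l_0 = (1 − 0.8) / 1
     = 0.2 / 1 = 0.2 → 0.20

0.20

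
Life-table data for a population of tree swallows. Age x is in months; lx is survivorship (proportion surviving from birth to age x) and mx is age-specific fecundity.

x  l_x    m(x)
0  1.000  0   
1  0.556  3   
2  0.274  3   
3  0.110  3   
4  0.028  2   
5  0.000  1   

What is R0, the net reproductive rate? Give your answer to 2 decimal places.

lx·mx by age: 0, 1.668, 0.822, 0.33, 0.056, 0
R0 = Σ lx·mx = 2.876 → 2.88

2.88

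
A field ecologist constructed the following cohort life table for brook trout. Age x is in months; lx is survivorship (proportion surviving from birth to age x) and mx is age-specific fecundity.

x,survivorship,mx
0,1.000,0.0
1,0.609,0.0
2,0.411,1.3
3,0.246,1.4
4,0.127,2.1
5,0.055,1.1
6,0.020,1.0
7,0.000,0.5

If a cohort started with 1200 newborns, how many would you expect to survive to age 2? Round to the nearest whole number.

Expected survivors = N0 · l_2 = 1200 × 0.411 = 493.2 → 493

493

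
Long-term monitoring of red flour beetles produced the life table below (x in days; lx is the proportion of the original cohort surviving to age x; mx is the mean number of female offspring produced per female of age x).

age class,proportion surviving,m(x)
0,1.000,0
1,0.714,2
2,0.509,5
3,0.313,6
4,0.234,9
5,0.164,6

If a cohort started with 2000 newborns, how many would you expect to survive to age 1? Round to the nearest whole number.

Expected survivors = N0 · l_1 = 2000 × 0.714 = 1428 → 1428

1428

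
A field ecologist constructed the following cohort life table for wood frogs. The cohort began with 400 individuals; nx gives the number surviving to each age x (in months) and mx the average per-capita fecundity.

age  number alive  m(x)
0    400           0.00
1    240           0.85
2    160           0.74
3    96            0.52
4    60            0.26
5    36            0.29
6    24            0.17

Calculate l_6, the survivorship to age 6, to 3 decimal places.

0.060

l_6 = n_6/n_0 = 24/400 = 0.06 → 0.060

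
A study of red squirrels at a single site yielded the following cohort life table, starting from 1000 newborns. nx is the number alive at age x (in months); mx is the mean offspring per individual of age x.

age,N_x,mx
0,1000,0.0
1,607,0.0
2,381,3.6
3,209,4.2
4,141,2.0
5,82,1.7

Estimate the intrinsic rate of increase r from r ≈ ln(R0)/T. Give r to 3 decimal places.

0.364

lx = nx/n0 = nx/1000: 1, 0.607, 0.381, 0.209, 0.141, 0.082
R0 = Σ lx·mx = 0 + 0 + 1.3716 + 0.8778 + 0.282 + 0.1394 = 2.6708
Σ x·lx·mx = 7.2016; T = 7.2016/2.6708 = 2.69642…
r ≈ ln(R0)/T = ln(2.6708)/2.69642… = 0.36433… → 0.364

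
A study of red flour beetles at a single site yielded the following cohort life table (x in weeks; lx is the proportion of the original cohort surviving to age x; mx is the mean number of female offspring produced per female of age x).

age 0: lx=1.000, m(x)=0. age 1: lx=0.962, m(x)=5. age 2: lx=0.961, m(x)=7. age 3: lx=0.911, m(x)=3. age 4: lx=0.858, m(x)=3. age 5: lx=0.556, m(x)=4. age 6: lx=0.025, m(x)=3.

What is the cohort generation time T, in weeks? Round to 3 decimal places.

2.525

lx·mx: 0, 4.81, 6.727, 2.733, 2.574, 2.224, 0.075 → R0 = 19.143
x·lx·mx: 0, 4.81, 13.454, 8.199, 10.296, 11.12, 0.45 → Σ = 48.329
T = 48.329 / 19.143 = 2.52463… → 2.525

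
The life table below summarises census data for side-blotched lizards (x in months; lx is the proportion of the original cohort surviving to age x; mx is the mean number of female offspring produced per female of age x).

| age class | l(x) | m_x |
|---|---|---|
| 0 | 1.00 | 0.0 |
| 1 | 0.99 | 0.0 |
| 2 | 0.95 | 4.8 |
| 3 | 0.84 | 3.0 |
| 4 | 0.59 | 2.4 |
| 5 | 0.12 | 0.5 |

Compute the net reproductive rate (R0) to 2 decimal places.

lx·mx by age: 0, 0, 4.56, 2.52, 1.416, 0.06
R0 = Σ lx·mx = 8.556 → 8.56

8.56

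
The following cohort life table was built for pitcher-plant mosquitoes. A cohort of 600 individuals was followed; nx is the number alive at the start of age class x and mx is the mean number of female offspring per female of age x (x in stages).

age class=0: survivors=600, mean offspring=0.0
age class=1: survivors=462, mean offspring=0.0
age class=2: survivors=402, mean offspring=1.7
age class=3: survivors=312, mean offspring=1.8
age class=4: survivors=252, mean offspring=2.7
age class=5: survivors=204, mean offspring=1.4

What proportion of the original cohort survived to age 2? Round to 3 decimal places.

l_2 = n_2/n_0 = 402/600 = 0.67 → 0.670

0.670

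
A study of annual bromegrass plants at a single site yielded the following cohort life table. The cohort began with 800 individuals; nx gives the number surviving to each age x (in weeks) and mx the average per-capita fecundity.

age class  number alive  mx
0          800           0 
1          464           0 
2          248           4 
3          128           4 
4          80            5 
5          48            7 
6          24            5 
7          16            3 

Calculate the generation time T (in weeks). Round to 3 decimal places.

3.262

lx = nx/n0 = nx/800: 1, 0.58, 0.31, 0.16, 0.1, 0.06, 0.03, 0.02
lx·mx: 0, 0, 1.24, 0.64, 0.5, 0.42, 0.15, 0.06 → R0 = 3.01
x·lx·mx: 0, 0, 2.48, 1.92, 2, 2.1, 0.9, 0.42 → Σ = 9.82
T = 9.82 / 3.01 = 3.262458… → 3.262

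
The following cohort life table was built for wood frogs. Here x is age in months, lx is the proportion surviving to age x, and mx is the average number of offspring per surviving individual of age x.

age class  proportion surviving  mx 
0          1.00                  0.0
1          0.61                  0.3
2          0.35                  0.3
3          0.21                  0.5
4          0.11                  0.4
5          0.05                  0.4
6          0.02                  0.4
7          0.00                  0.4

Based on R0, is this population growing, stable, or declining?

declining

R0 = Σ lx·mx = 0 + 0.183 + 0.105 + 0.105 + 0.044 + 0.02 + 0.008 + 0 = 0.465
R0 < 1, so the population is declining.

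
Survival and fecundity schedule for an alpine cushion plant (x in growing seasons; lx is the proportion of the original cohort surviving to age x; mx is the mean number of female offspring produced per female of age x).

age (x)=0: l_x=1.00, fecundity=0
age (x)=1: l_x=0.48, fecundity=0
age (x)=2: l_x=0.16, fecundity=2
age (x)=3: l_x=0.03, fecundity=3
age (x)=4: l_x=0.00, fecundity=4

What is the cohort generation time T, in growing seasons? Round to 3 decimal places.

2.220

lx·mx: 0, 0, 0.32, 0.09, 0 → R0 = 0.41
x·lx·mx: 0, 0, 0.64, 0.27, 0 → Σ = 0.91
T = 0.91 / 0.41 = 2.219512… → 2.220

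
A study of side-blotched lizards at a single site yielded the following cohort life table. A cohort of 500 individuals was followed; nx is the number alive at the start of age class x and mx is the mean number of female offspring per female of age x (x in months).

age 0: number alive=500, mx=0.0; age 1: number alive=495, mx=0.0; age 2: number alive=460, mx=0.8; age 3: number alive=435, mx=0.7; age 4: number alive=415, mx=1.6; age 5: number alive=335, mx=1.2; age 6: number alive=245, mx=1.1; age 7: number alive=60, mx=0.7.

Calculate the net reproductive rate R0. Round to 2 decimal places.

lx = nx/n0 = nx/500: 1, 0.99, 0.92, 0.87, 0.83, 0.67, 0.49, 0.12
lx·mx by age: 0, 0, 0.736, 0.609, 1.328, 0.804, 0.539, 0.084
R0 = Σ lx·mx = 4.1 → 4.10

4.10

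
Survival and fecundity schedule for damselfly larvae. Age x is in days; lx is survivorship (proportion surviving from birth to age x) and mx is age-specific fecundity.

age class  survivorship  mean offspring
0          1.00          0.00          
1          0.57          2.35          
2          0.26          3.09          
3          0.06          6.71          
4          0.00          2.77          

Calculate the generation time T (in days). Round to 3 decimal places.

lx·mx: 0, 1.3395, 0.8034, 0.4026, 0 → R0 = 2.5455
x·lx·mx: 0, 1.3395, 1.6068, 1.2078, 0 → Σ = 4.1541
T = 4.1541 / 2.5455 = 1.631939… → 1.632

1.632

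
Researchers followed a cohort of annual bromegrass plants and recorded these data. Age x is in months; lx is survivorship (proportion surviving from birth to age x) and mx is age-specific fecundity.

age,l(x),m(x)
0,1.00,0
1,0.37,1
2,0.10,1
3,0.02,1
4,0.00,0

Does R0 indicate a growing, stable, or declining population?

declining

R0 = Σ lx·mx = 0 + 0.37 + 0.1 + 0.02 + 0 = 0.49
R0 < 1, so the population is declining.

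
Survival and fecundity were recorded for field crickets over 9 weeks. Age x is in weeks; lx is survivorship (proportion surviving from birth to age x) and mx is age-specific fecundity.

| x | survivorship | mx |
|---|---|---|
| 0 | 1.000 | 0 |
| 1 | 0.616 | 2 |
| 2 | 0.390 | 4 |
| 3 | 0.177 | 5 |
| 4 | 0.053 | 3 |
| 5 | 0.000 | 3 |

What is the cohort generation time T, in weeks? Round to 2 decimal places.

lx·mx: 0, 1.232, 1.56, 0.885, 0.159, 0 → R0 = 3.836
x·lx·mx: 0, 1.232, 3.12, 2.655, 0.636, 0 → Σ = 7.643
T = 7.643 / 3.836 = 1.99244… → 1.99

1.99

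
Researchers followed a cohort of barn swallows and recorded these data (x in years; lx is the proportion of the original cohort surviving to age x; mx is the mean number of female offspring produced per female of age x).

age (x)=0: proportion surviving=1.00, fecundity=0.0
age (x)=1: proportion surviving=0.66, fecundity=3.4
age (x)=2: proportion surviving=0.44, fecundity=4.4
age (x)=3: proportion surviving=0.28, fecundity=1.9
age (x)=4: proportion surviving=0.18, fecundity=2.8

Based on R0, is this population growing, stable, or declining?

growing

R0 = Σ lx·mx = 0 + 2.244 + 1.936 + 0.532 + 0.504 = 5.216
R0 > 1, so the population is growing.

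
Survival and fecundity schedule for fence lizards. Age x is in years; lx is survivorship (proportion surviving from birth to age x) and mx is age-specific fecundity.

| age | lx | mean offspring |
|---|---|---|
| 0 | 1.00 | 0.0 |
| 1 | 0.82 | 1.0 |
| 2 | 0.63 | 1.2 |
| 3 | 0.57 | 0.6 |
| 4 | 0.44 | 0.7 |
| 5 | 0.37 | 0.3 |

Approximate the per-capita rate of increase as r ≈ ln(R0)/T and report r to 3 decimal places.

R0 = Σ lx·mx = 0 + 0.82 + 0.756 + 0.342 + 0.308 + 0.111 = 2.337
Σ x·lx·mx = 5.145; T = 5.145/2.337 = 2.20154…
r ≈ ln(R0)/T = ln(2.337)/2.20154… = 0.38558… → 0.386

0.386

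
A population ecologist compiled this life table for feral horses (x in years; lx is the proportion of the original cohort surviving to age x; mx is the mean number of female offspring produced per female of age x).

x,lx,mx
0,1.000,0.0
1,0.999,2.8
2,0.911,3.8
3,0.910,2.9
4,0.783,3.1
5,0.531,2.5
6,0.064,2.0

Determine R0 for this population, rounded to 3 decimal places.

lx·mx by age: 0, 2.7972, 3.4618, 2.639, 2.4273, 1.3275, 0.128
R0 = Σ lx·mx = 12.7808 → 12.781

12.781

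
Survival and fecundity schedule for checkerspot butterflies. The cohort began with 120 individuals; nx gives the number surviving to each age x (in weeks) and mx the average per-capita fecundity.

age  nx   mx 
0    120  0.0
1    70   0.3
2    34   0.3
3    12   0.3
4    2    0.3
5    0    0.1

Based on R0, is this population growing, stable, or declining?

declining

lx = nx/n0 = nx/120: 1, 0.58333…, 0.28333…, 0.1, 0.01667…, 0
R0 = Σ lx·mx = 0 + 0.175… + 0.085… + 0.03 + 0.005… + 0 = 0.295…
R0 < 1, so the population is declining.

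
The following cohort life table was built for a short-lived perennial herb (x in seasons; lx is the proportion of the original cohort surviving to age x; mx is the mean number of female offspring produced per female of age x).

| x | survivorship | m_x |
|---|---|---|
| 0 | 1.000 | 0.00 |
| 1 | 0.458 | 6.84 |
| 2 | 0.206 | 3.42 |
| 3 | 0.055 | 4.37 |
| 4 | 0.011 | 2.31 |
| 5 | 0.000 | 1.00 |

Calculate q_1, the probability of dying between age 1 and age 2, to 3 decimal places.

q_1 = (l_1 − l_2) / l_1 = (0.458 − 0.206) / 0.458
     = 0.252 / 0.458 = 0.550218… → 0.550

0.550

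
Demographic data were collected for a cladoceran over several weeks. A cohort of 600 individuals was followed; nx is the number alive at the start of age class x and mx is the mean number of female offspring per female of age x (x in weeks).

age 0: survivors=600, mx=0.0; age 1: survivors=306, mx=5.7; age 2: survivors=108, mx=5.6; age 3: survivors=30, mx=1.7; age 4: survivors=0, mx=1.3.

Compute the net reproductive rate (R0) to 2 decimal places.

4.00

lx = nx/n0 = nx/600: 1, 0.51, 0.18, 0.05, 0
lx·mx by age: 0, 2.907, 1.008, 0.085, 0
R0 = Σ lx·mx = 4 → 4.00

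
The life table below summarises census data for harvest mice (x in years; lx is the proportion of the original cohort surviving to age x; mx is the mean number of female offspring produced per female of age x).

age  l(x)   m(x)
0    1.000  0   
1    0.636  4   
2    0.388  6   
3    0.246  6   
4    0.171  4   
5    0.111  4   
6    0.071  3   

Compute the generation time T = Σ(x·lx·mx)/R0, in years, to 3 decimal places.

lx·mx: 0, 2.544, 2.328, 1.476, 0.684, 0.444, 0.213 → R0 = 7.689
x·lx·mx: 0, 2.544, 4.656, 4.428, 2.736, 2.22, 1.278 → Σ = 17.862
T = 17.862 / 7.689 = 2.323059… → 2.323

2.323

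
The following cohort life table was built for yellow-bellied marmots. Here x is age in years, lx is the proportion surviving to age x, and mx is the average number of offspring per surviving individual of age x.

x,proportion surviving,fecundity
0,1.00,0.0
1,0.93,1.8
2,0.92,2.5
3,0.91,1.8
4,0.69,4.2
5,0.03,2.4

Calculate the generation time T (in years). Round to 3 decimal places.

lx·mx: 0, 1.674, 2.3, 1.638, 2.898, 0.072 → R0 = 8.582
x·lx·mx: 0, 1.674, 4.6, 4.914, 11.592, 0.36 → Σ = 23.14
T = 23.14 / 8.582 = 2.696341… → 2.696

2.696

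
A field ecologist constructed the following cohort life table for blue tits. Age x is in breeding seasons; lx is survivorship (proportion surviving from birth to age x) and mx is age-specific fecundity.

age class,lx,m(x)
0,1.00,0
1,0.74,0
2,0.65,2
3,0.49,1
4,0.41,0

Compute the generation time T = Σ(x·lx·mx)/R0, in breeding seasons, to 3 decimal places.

2.274

lx·mx: 0, 0, 1.3, 0.49, 0 → R0 = 1.79
x·lx·mx: 0, 0, 2.6, 1.47, 0 → Σ = 4.07
T = 4.07 / 1.79 = 2.273743… → 2.274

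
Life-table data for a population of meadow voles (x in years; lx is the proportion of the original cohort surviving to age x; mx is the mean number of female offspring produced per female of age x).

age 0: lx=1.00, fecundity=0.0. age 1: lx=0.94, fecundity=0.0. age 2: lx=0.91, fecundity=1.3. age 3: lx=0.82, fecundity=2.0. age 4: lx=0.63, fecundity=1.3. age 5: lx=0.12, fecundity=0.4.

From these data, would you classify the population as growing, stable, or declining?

growing

R0 = Σ lx·mx = 0 + 0 + 1.183 + 1.64 + 0.819 + 0.048 = 3.69
R0 > 1, so the population is growing.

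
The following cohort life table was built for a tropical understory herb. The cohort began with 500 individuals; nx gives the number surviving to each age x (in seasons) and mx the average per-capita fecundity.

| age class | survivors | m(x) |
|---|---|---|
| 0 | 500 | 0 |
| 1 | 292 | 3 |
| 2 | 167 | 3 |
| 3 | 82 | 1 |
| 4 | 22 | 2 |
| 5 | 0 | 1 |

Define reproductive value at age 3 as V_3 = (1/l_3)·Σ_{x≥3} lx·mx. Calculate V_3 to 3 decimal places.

1.537

lx = nx/n0 = nx/500: 1, 0.584, 0.334, 0.164, 0.044, 0
lx·mx for x ≥ 3: 0.164, 0.088, 0 → sum = 0.252
V_3 = 0.252 / l_3 = 0.252 / 0.164 = 1.536585… → 1.537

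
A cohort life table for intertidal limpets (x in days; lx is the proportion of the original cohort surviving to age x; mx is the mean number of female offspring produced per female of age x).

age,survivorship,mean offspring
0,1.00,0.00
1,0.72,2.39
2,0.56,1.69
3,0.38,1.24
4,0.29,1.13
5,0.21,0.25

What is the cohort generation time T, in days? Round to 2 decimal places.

1.88

lx·mx: 0, 1.7208, 0.9464, 0.4712, 0.3277, 0.0525 → R0 = 3.5186
x·lx·mx: 0, 1.7208, 1.8928, 1.4136, 1.3108, 0.2625 → Σ = 6.6005
T = 6.6005 / 3.5186 = 1.875888… → 1.88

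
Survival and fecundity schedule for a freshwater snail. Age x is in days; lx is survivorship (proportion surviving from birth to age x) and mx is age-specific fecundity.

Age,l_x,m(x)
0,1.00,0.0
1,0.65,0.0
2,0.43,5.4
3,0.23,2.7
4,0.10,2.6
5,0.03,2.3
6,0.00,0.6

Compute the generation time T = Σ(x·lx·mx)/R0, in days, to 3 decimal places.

2.412

lx·mx: 0, 0, 2.322, 0.621, 0.26, 0.069, 0 → R0 = 3.272
x·lx·mx: 0, 0, 4.644, 1.863, 1.04, 0.345, 0 → Σ = 7.892
T = 7.892 / 3.272 = 2.41198… → 2.412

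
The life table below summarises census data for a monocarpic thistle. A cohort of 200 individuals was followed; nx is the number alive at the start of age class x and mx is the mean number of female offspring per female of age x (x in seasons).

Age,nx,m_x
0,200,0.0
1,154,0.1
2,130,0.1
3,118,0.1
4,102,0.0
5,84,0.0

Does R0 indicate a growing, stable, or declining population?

lx = nx/n0 = nx/200: 1, 0.77, 0.65, 0.59, 0.51, 0.42
R0 = Σ lx·mx = 0 + 0.077 + 0.065 + 0.059 + 0 + 0 = 0.201
R0 < 1, so the population is declining.

declining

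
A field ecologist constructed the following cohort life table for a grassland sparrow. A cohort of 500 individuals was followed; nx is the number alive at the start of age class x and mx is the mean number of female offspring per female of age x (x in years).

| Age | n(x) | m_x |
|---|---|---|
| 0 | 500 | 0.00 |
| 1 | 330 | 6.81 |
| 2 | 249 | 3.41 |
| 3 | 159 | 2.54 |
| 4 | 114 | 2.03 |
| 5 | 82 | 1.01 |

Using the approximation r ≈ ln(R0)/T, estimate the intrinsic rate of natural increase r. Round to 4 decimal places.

1.1930

lx = nx/n0 = nx/500: 1, 0.66, 0.498, 0.318, 0.228, 0.164
R0 = Σ lx·mx = 0 + 4.4946 + 1.69818 + 0.80772 + 0.46284 + 0.16564 = 7.62898
Σ x·lx·mx = 12.99368; T = 12.99368/7.62898 = 1.7032…
r ≈ ln(R0)/T = ln(7.62898)/1.7032… = 1.193021… → 1.1930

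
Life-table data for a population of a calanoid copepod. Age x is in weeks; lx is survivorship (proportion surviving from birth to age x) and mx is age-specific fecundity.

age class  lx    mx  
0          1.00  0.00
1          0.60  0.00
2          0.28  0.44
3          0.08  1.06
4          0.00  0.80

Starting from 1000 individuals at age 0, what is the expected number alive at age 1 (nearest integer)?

Expected survivors = N0 · l_1 = 1000 × 0.60 = 600 → 600

600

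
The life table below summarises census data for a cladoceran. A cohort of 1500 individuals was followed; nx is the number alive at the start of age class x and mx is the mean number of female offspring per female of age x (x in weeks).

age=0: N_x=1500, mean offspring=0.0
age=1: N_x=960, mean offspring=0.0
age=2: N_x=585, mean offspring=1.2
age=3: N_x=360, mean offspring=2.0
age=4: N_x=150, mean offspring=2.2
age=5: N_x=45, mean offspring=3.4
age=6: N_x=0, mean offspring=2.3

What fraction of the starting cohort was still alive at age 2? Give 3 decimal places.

l_2 = n_2/n_0 = 585/1500 = 0.39 → 0.390

0.390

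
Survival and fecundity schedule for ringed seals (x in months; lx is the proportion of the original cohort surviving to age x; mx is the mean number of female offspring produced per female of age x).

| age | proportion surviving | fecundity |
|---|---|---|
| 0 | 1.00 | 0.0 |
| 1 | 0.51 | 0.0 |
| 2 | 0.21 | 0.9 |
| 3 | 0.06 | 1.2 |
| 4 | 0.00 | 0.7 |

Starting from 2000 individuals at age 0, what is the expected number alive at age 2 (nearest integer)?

Expected survivors = N0 · l_2 = 2000 × 0.21 = 420 → 420

420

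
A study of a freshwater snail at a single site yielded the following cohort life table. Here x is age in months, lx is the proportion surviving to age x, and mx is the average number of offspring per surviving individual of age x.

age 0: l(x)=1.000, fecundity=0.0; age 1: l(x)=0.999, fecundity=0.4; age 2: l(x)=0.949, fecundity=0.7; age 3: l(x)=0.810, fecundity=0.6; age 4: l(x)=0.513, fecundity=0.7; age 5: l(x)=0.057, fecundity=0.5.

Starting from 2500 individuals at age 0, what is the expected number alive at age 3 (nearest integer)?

Expected survivors = N0 · l_3 = 2500 × 0.810 = 2025 → 2025

2025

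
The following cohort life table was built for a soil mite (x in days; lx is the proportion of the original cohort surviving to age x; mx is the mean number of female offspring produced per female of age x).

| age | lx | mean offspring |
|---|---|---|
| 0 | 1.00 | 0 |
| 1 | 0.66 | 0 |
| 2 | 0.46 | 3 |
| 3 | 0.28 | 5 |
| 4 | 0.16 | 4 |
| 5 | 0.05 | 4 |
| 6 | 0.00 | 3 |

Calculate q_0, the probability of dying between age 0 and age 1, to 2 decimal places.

q_0 = (l_0 − l_1) / l_0 = (1 − 0.66) / 1
     = 0.34 / 1 = 0.34 → 0.34

0.34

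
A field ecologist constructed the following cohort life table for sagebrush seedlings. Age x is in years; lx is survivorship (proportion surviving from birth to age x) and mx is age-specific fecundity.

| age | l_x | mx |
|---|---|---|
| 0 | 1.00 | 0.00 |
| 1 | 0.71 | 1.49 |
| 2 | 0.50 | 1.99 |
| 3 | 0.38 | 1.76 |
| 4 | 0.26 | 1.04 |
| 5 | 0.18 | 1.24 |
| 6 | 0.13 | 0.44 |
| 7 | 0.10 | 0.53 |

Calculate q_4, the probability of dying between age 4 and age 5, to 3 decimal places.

0.308

q_4 = (l_4 − l_5) / l_4 = (0.26 − 0.18) / 0.26
     = 0.08 / 0.26 = 0.307692… → 0.308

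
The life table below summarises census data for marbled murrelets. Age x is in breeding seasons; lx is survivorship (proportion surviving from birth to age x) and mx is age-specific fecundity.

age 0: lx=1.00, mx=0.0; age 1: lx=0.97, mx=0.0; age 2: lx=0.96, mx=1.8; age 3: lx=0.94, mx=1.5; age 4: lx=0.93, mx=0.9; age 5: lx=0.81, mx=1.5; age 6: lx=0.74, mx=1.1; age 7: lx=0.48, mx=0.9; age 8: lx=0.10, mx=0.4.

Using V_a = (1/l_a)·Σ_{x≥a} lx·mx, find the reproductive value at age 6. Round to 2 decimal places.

1.74

lx·mx for x ≥ 6: 0.814, 0.432, 0.04 → sum = 1.286
V_6 = 1.286 / l_6 = 1.286 / 0.74 = 1.737838… → 1.74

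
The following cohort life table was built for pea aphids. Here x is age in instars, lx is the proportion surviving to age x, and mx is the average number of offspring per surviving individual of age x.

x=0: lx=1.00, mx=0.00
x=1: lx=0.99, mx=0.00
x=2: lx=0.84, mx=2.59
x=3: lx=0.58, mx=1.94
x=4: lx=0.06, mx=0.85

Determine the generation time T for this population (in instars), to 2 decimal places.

lx·mx: 0, 0, 2.1756, 1.1252, 0.051 → R0 = 3.3518
x·lx·mx: 0, 0, 4.3512, 3.3756, 0.204 → Σ = 7.9308
T = 7.9308 / 3.3518 = 2.366132… → 2.37

2.37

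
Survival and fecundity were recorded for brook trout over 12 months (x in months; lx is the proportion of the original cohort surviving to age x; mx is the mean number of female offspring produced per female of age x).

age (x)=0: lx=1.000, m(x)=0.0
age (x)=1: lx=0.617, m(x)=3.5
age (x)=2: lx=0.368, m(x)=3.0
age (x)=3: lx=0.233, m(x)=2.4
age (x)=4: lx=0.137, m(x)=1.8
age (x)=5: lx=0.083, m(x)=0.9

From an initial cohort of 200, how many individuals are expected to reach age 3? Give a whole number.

Expected survivors = N0 · l_3 = 200 × 0.233 = 46.6 → 47

47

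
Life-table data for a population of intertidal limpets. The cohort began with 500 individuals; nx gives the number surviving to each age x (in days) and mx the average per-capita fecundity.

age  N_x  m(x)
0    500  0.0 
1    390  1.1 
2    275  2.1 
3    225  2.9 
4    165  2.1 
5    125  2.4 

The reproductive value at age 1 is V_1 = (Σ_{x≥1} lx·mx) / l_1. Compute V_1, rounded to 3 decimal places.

5.912

lx = nx/n0 = nx/500: 1, 0.78, 0.55, 0.45, 0.33, 0.25
lx·mx for x ≥ 1: 0.858, 1.155, 1.305, 0.693, 0.6 → sum = 4.611
V_1 = 4.611 / l_1 = 4.611 / 0.78 = 5.911538… → 5.912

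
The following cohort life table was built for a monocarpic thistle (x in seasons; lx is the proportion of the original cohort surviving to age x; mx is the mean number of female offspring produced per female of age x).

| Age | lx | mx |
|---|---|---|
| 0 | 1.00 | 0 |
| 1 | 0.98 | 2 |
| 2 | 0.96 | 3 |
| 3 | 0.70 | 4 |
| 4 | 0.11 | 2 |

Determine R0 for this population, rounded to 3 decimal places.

7.860

lx·mx by age: 0, 1.96, 2.88, 2.8, 0.22
R0 = Σ lx·mx = 7.86 → 7.860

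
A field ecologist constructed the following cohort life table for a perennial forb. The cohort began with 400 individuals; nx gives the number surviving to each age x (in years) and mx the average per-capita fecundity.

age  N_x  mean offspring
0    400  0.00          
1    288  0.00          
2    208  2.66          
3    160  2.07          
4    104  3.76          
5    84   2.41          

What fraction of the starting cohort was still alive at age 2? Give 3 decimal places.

0.520

l_2 = n_2/n_0 = 208/400 = 0.52 → 0.520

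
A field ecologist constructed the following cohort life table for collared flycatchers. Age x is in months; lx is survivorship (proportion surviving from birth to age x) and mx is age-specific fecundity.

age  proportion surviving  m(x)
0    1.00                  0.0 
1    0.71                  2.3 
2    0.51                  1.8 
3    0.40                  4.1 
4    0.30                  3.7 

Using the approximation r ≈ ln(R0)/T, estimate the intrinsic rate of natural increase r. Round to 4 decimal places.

R0 = Σ lx·mx = 0 + 1.633 + 0.918 + 1.64 + 1.11 = 5.301
Σ x·lx·mx = 12.829; T = 12.829/5.301 = 2.42011…
r ≈ ln(R0)/T = ln(5.301)/2.42011… = 0.689182… → 0.6892

0.6892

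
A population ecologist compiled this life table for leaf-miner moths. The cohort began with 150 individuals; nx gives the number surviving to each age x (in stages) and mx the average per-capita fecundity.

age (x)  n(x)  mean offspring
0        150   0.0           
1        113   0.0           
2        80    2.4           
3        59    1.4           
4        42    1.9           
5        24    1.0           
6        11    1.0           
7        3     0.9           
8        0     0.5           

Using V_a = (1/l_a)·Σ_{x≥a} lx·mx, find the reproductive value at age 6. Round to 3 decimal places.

1.245

lx = nx/n0 = nx/150: 1, 0.75333…, 0.53333…, 0.39333…, 0.28, 0.16, 0.07333…, 0.02, 0
lx·mx for x ≥ 6: 0.073333…, 0.018, 0 → sum = 0.091333…
V_6 = 0.091333… / l_6 = 0.091333… / 0.073333… = 1.245455… → 1.245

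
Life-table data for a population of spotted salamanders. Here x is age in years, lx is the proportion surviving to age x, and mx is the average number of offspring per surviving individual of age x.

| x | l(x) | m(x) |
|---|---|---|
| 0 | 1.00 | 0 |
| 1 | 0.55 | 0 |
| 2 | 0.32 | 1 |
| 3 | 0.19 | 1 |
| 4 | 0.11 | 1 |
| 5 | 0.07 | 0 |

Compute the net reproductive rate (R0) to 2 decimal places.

0.62

lx·mx by age: 0, 0, 0.32, 0.19, 0.11, 0
R0 = Σ lx·mx = 0.62 → 0.62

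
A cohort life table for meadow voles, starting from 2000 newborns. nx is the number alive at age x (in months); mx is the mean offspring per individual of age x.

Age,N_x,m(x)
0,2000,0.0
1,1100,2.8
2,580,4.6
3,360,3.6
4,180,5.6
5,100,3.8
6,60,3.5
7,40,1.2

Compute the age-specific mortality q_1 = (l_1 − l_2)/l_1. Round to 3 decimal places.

lx = nx/n0 = nx/2000: 1, 0.55, 0.29, 0.18, 0.09, 0.05, 0.03, 0.02
q_1 = (l_1 − l_2) / l_1 = (0.55 − 0.29) / 0.55
     = 0.26 / 0.55 = 0.472727… → 0.473

0.473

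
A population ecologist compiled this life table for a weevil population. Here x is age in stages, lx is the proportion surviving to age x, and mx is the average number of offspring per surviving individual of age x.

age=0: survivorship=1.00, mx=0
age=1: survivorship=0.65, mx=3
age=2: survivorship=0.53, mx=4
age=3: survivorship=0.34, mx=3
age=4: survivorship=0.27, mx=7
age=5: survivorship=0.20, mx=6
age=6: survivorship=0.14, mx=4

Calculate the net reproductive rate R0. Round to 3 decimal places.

8.740

lx·mx by age: 0, 1.95, 2.12, 1.02, 1.89, 1.2, 0.56
R0 = Σ lx·mx = 8.74 → 8.740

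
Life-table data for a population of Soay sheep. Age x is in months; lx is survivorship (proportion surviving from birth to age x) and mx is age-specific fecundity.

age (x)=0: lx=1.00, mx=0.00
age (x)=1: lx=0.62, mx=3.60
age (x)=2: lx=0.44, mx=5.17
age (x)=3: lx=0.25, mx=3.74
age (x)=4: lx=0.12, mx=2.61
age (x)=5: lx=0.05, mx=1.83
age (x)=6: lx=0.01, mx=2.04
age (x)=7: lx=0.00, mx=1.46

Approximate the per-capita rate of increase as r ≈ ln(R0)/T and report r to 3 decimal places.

0.909

R0 = Σ lx·mx = 0 + 2.232 + 2.2748 + 0.935 + 0.3132 + 0.0915 + 0.0204 + 0 = 5.8669
Σ x·lx·mx = 11.4193; T = 11.4193/5.8669 = 1.94639…
r ≈ ln(R0)/T = ln(5.8669)/1.94639… = 0.90903… → 0.909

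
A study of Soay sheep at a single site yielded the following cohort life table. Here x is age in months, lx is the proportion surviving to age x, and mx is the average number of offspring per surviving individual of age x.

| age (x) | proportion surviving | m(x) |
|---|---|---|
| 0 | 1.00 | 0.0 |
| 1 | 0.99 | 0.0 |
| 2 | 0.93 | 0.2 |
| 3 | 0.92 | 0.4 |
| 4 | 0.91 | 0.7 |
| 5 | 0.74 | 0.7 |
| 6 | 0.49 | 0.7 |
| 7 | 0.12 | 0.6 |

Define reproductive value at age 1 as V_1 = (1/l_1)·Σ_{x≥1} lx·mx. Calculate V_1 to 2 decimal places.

lx·mx for x ≥ 1: 0, 0.186, 0.368, 0.637, 0.518, 0.343, 0.072 → sum = 2.124
V_1 = 2.124 / l_1 = 2.124 / 0.99 = 2.145455… → 2.15

2.15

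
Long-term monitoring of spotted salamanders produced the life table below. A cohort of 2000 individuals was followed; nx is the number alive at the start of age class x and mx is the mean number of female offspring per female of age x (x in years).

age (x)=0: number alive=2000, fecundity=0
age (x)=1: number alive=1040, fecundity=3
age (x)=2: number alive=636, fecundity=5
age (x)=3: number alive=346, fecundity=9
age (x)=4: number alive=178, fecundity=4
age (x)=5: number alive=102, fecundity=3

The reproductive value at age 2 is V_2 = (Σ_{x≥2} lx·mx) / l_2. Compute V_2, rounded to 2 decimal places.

11.50

lx = nx/n0 = nx/2000: 1, 0.52, 0.318, 0.173, 0.089, 0.051
lx·mx for x ≥ 2: 1.59, 1.557, 0.356, 0.153 → sum = 3.656
V_2 = 3.656 / l_2 = 3.656 / 0.318 = 11.496855… → 11.50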